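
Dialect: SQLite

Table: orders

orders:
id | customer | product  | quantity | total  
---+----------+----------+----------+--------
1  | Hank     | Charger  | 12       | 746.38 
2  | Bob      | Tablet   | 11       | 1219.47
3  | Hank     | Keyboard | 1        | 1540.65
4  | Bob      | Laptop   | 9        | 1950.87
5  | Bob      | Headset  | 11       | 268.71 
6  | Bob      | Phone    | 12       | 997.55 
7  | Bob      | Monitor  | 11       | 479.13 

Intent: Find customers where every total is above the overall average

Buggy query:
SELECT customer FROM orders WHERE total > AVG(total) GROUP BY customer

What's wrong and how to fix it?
Bug: WHERE evaluates per row before aggregation, so AVG() is unavailable

Fix: Use a subquery for AVG and a HAVING MIN(...) filter so the condition holds for every row in the group

Corrected query:
SELECT customer FROM orders GROUP BY customer HAVING MIN(total) > (SELECT AVG(total) FROM orders)

Result:
(no rows)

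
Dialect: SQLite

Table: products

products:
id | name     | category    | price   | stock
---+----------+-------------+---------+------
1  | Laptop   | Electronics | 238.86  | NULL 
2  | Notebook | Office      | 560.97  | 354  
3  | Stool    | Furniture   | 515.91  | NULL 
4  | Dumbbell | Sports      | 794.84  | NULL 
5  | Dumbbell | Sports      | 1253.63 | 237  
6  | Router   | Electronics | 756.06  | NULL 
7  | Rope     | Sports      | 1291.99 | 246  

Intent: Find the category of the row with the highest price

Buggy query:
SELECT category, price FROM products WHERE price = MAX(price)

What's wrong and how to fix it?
Bug: WHERE is evaluated per row; an aggregate over the whole table isn't defined there

Fix: Wrap MAX in a scalar subquery so WHERE compares against a single value

Corrected query:
SELECT category, price FROM products WHERE price = (SELECT MAX(price) FROM products)

Result:
category | price  
---------+--------
Sports   | 1291.99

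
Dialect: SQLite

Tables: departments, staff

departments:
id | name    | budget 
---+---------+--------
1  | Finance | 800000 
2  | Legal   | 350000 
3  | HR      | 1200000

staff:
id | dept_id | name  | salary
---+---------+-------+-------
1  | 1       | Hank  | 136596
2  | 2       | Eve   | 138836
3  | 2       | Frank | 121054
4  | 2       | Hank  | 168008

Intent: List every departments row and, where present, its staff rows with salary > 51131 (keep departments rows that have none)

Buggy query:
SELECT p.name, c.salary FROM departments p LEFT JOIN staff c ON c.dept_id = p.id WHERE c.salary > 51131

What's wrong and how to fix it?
Bug: Filtering c.salary in WHERE discards the NULL rows produced by LEFT JOIN, turning it into an inner join

Fix: Put 'c.salary > 51131' in the JOIN's ON clause instead of WHERE

Corrected query:
SELECT p.name, c.salary FROM departments p LEFT JOIN staff c ON c.dept_id = p.id AND c.salary > 51131

Result:
name    | salary
--------+-------
Finance | 136596
Legal   | 121054
Legal   | 138836
Legal   | 168008
HR      | NULL  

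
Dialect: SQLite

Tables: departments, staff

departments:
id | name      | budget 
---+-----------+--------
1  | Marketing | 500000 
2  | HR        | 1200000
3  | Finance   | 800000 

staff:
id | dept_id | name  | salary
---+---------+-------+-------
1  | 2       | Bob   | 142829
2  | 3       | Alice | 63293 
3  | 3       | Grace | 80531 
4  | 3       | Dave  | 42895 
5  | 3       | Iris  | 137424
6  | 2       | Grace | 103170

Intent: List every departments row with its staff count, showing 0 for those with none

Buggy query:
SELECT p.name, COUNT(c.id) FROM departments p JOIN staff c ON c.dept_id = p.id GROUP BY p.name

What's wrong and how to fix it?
Bug: INNER JOIN drops departments rows that have no matching staff rows

Fix: Use LEFT JOIN so parents without children still appear (COUNT(c.id) gives 0)

Corrected query:
SELECT p.name, COUNT(c.id) FROM departments p LEFT JOIN staff c ON c.dept_id = p.id GROUP BY p.name

Result:
name      | COUNT(c.id)
----------+------------
Finance   | 4          
HR        | 2          
Marketing | 0          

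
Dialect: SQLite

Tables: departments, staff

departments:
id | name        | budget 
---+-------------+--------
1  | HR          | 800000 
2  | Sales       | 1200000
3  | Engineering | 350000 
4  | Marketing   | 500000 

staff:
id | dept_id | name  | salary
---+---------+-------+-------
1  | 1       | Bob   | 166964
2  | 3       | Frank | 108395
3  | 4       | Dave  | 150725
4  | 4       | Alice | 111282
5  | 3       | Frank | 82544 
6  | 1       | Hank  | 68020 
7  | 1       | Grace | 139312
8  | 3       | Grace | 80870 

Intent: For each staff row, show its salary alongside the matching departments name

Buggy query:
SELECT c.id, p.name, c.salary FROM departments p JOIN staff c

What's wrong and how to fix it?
Bug: JOIN with no ON clause produces a cartesian product; every staff row pairs with every departments row

Fix: Specify the join condition linking the foreign key to the parent id

Corrected query:
SELECT c.id, p.name, c.salary FROM departments p JOIN staff c ON c.dept_id = p.id

Result:
id | name        | salary
---+-------------+-------
1  | HR          | 166964
2  | Engineering | 108395
3  | Marketing   | 150725
4  | Marketing   | 111282
5  | Engineering | 82544 
6  | HR          | 68020 
7  | HR          | 139312
8  | Engineering | 80870 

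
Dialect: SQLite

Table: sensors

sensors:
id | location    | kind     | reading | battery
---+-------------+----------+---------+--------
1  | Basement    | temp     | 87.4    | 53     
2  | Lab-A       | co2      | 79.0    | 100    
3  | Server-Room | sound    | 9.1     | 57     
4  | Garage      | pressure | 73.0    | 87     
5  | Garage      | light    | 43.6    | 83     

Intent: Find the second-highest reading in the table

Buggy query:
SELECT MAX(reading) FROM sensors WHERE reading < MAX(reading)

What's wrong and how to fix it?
Bug: MAX(reading) on the right of the comparison is an aggregate-in-WHERE error

Fix: Compute the overall MAX in a subquery, then take MAX of rows below it

Corrected query:
SELECT MAX(reading) FROM sensors WHERE reading < (SELECT MAX(reading) FROM sensors)

Result:
MAX(reading)
------------
79          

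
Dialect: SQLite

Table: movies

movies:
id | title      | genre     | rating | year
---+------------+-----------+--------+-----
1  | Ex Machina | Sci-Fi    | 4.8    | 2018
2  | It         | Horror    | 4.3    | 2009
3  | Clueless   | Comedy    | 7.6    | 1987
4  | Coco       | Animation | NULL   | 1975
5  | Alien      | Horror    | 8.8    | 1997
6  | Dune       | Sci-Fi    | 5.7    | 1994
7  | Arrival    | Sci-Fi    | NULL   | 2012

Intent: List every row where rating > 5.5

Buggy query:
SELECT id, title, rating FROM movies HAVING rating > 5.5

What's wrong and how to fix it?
Bug: This is a non-aggregate query (no GROUP BY, no aggregates), so in SQLite the HAVING clause is invalid here; a row-level condition belongs in WHERE

Fix: Use WHERE for row-level filtering

Corrected query:
SELECT id, title, rating FROM movies WHERE rating > 5.5

Result:
id | title    | rating
---+----------+-------
3  | Clueless | 7.6   
5  | Alien    | 8.8   
6  | Dune     | 5.7   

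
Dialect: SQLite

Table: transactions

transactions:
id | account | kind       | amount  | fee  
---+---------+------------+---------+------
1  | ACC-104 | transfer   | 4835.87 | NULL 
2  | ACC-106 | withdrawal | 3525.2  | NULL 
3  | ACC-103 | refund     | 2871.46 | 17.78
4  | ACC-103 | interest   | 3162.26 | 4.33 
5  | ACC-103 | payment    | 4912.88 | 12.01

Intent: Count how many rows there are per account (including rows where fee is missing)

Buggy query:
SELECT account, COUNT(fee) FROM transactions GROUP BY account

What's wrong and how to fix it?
Bug: COUNT(column) counts non-NULL values only; rows with NULL fee aren't counted

Fix: Use COUNT(*) to count all rows regardless of NULL

Corrected query:
SELECT account, COUNT(*) FROM transactions GROUP BY account

Result:
account | COUNT(*)
--------+---------
ACC-103 | 3       
ACC-104 | 1       
ACC-106 | 1       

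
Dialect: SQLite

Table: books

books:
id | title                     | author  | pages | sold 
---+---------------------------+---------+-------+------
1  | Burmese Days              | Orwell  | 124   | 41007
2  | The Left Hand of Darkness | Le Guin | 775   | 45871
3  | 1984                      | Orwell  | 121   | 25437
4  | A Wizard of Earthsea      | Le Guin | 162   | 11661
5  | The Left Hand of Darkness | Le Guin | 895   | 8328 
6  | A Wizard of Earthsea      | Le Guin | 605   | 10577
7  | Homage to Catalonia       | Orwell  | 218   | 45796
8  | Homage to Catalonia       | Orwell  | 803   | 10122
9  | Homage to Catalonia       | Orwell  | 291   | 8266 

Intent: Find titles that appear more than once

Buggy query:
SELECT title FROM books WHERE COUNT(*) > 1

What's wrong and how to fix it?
Bug: COUNT(*) is an aggregate and cannot be used in WHERE

Fix: Group first, then use HAVING for the count condition

Corrected query:
SELECT title FROM books GROUP BY title HAVING COUNT(*) > 1

Result:
title                    
-------------------------
A Wizard of Earthsea     
Homage to Catalonia      
The Left Hand of Darkness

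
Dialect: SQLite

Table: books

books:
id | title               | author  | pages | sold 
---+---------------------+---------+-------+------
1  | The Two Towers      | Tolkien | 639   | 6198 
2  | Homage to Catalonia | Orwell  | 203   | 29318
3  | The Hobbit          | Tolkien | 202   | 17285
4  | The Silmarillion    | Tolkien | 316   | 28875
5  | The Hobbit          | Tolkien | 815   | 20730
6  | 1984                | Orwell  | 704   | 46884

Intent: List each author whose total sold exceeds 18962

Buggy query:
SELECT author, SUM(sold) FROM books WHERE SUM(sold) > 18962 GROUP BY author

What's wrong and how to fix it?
Bug: WHERE runs before GROUP BY, so aggregates aren't available there

Fix: Move the aggregate condition to a HAVING clause

Corrected query:
SELECT author, SUM(sold) FROM books GROUP BY author HAVING SUM(sold) > 18962

Result:
author  | SUM(sold)
--------+----------
Orwell  | 76202    
Tolkien | 73088    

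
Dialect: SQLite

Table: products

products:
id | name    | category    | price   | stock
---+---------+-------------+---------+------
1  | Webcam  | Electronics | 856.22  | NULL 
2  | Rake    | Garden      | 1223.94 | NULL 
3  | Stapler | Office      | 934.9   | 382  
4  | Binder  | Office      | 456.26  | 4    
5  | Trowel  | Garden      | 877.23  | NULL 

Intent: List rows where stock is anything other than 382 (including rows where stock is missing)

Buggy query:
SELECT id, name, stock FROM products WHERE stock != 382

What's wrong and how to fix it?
Bug: Inequality against NULL is unknown, not true; rows with NULL are dropped

Fix: Handle NULL separately with IS NULL alongside the inequality

Corrected query:
SELECT id, name, stock FROM products WHERE stock != 382 OR stock IS NULL

Result:
id | name   | stock
---+--------+------
1  | Webcam | NULL 
2  | Rake   | NULL 
4  | Binder | 4    
5  | Trowel | NULL 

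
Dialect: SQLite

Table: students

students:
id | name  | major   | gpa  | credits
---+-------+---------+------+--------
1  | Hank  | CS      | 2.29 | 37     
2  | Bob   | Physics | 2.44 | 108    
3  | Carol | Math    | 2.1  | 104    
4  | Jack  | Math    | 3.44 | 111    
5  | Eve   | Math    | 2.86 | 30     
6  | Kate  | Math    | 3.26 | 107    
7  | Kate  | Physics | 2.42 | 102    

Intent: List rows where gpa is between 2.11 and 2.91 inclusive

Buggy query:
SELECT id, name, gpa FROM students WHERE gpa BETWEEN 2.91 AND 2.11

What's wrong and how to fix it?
Bug: The bounds are reversed; BETWEEN a AND b requires a <= b to match anything

Fix: Write BETWEEN 2.11 AND 2.91

Corrected query:
SELECT id, name, gpa FROM students WHERE gpa BETWEEN 2.11 AND 2.91

Result:
id | name | gpa 
---+------+-----
1  | Hank | 2.29
2  | Bob  | 2.44
5  | Eve  | 2.86
7  | Kate | 2.42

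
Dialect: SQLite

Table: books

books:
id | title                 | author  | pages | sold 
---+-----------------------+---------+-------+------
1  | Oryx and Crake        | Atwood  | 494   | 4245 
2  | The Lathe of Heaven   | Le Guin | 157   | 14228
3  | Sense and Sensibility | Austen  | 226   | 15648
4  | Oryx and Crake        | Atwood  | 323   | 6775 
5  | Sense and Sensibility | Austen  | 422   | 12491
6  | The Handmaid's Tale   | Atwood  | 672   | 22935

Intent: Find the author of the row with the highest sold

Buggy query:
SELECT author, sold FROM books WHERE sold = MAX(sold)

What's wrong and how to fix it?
Bug: MAX(sold) is an aggregate and cannot be used directly in WHERE

Fix: Wrap MAX in a scalar subquery so WHERE compares against a single value

Corrected query:
SELECT author, sold FROM books WHERE sold = (SELECT MAX(sold) FROM books)

Result:
author | sold 
-------+------
Atwood | 22935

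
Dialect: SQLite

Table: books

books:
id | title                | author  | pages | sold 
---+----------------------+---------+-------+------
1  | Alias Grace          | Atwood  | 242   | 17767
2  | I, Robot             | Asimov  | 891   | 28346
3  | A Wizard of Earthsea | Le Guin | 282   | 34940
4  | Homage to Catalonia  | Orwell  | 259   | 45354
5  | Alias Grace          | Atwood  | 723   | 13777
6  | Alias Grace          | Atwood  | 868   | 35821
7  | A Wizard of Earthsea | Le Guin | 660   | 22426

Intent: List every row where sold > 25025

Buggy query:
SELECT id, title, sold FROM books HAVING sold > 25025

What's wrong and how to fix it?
Bug: This is a non-aggregate query (no GROUP BY, no aggregates), so in SQLite the HAVING clause is invalid here; a row-level condition belongs in WHERE

Fix: Replace HAVING with WHERE since the condition applies to individual rows

Corrected query:
SELECT id, title, sold FROM books WHERE sold > 25025

Result:
id | title                | sold 
---+----------------------+------
2  | I, Robot             | 28346
3  | A Wizard of Earthsea | 34940
4  | Homage to Catalonia  | 45354
6  | Alias Grace          | 35821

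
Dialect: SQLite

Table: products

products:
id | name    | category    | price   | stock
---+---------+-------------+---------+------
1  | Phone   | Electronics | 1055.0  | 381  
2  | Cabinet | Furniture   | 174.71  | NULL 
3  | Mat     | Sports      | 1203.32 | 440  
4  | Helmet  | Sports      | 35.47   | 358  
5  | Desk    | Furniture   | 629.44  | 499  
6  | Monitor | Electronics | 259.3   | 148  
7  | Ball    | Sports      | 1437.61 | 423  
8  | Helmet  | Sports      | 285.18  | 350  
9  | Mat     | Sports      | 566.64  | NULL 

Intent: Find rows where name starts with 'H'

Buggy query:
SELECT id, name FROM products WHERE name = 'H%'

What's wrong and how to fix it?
Bug: '=' compares the literal string including the % character; pattern matching needs LIKE

Fix: Use LIKE for wildcard pattern matching

Corrected query:
SELECT id, name FROM products WHERE name LIKE 'H%'

Result:
id | name  
---+-------
4  | Helmet
8  | Helmet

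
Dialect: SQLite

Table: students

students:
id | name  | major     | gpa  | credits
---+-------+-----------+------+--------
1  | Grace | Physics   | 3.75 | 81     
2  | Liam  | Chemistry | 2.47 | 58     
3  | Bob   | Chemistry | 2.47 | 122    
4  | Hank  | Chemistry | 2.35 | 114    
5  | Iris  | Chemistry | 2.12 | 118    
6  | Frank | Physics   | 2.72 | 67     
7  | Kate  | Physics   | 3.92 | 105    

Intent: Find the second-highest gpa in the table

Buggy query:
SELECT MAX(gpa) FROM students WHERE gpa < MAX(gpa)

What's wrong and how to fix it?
Bug: MAX(gpa) on the right of the comparison is an aggregate-in-WHERE error

Fix: Put the inner MAX in a scalar subquery

Corrected query:
SELECT MAX(gpa) FROM students WHERE gpa < (SELECT MAX(gpa) FROM students)

Result:
MAX(gpa)
--------
3.75    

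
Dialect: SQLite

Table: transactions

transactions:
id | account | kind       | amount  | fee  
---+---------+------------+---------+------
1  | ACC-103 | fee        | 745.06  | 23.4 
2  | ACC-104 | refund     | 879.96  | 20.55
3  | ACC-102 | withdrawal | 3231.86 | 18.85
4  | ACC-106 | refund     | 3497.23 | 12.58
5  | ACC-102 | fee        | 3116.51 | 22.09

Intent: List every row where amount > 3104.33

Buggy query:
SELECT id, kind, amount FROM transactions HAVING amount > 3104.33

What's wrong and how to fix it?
Bug: This is a non-aggregate query (no GROUP BY, no aggregates), so in SQLite the HAVING clause is invalid here; a row-level condition belongs in WHERE

Fix: Use WHERE for row-level filtering

Corrected query:
SELECT id, kind, amount FROM transactions WHERE amount > 3104.33

Result:
id | kind       | amount 
---+------------+--------
3  | withdrawal | 3231.86
4  | refund     | 3497.23
5  | fee        | 3116.51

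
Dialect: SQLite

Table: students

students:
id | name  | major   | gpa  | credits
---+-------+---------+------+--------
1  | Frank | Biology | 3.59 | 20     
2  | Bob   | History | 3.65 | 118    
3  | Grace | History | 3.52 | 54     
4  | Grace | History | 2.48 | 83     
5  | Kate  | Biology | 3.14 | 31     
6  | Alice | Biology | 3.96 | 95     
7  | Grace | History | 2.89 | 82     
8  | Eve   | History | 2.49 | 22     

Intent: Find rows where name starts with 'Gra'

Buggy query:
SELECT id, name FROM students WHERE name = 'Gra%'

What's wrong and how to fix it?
Bug: Wildcards only work with LIKE; '=' treats '%' as a literal character

Fix: Replace '=' with LIKE so 'Gra%' is treated as a pattern

Corrected query:
SELECT id, name FROM students WHERE name LIKE 'Gra%'

Result:
id | name 
---+------
3  | Grace
4  | Grace
7  | Grace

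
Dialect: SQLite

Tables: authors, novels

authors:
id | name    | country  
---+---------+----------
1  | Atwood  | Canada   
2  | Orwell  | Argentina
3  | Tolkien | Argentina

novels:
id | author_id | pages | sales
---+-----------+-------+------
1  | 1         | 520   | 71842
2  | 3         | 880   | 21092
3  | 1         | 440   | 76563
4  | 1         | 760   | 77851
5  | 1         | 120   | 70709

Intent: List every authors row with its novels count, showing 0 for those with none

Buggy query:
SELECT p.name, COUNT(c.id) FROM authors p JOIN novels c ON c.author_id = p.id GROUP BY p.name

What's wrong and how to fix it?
Bug: An inner join excludes parents with zero children

Fix: Use LEFT JOIN so parents without children still appear (COUNT(c.id) gives 0)

Corrected query:
SELECT p.name, COUNT(c.id) FROM authors p LEFT JOIN novels c ON c.author_id = p.id GROUP BY p.name

Result:
name    | COUNT(c.id)
--------+------------
Atwood  | 4          
Orwell  | 0          
Tolkien | 1          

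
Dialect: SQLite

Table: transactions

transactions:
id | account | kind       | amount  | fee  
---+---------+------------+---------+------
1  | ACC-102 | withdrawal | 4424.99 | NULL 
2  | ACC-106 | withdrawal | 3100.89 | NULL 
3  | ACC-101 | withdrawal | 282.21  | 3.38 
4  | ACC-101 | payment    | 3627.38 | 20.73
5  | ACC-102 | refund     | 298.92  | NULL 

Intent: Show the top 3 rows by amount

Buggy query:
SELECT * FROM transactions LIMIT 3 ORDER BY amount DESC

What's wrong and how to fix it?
Bug: ORDER BY cannot follow LIMIT; LIMIT is the final clause

Fix: Sort with ORDER BY, then apply LIMIT

Corrected query:
SELECT * FROM transactions ORDER BY amount DESC LIMIT 3

Result:
id | account | kind       | amount  | fee  
---+---------+------------+---------+------
1  | ACC-102 | withdrawal | 4424.99 | NULL 
4  | ACC-101 | payment    | 3627.38 | 20.73
2  | ACC-106 | withdrawal | 3100.89 | NULL 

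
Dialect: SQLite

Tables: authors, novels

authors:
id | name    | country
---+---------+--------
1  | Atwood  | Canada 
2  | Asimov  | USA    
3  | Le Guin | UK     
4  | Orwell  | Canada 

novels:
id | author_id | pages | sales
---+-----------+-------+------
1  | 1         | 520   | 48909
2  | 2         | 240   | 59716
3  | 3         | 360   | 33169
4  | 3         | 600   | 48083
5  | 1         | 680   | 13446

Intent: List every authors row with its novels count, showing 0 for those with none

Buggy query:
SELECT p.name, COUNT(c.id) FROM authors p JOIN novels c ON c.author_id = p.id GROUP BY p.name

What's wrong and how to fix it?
Bug: An inner join excludes parents with zero children

Fix: Switch to LEFT JOIN to retain unmatched parent rows

Corrected query:
SELECT p.name, COUNT(c.id) FROM authors p LEFT JOIN novels c ON c.author_id = p.id GROUP BY p.name

Result:
name    | COUNT(c.id)
--------+------------
Asimov  | 1          
Atwood  | 2          
Le Guin | 2          
Orwell  | 0          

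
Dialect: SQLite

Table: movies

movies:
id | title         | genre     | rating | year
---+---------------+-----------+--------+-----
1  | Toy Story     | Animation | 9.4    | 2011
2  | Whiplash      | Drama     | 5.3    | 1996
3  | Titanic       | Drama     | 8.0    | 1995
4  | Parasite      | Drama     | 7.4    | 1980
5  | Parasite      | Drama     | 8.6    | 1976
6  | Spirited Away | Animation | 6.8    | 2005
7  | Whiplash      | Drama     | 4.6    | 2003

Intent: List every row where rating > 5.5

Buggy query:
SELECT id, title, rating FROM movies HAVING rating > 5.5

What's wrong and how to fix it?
Bug: HAVING filters the output of aggregation, but this query has no GROUP BY and no aggregate functions, so SQLite rejects it (HAVING clause on a non-aggregate query); the condition here is per row

Fix: Use WHERE for row-level filtering

Corrected query:
SELECT id, title, rating FROM movies WHERE rating > 5.5

Result:
id | title         | rating
---+---------------+-------
1  | Toy Story     | 9.4   
3  | Titanic       | 8     
4  | Parasite      | 7.4   
5  | Parasite      | 8.6   
6  | Spirited Away | 6.8   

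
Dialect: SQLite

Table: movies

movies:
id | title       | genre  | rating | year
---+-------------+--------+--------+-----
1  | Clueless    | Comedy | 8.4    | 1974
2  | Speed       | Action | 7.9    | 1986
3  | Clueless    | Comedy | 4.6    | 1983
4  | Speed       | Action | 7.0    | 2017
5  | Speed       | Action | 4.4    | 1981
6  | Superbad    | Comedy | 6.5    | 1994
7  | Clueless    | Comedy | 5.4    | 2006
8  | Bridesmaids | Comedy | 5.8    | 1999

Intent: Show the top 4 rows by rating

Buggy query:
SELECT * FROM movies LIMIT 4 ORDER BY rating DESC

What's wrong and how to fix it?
Bug: LIMIT must come after ORDER BY

Fix: Swap the clauses: ORDER BY first, then LIMIT

Corrected query:
SELECT * FROM movies ORDER BY rating DESC LIMIT 4

Result:
id | title    | genre  | rating | year
---+----------+--------+--------+-----
1  | Clueless | Comedy | 8.4    | 1974
2  | Speed    | Action | 7.9    | 1986
4  | Speed    | Action | 7      | 2017
6  | Superbad | Comedy | 6.5    | 1994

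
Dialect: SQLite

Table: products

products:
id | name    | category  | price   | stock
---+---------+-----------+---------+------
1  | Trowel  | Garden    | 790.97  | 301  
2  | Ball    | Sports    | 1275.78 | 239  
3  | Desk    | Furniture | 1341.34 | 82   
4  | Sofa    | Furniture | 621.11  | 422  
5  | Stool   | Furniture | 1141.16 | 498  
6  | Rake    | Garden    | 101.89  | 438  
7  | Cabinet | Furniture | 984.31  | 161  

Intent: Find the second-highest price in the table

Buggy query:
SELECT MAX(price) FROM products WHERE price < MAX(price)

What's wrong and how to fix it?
Bug: MAX(price) on the right of the comparison is an aggregate-in-WHERE error

Fix: Put the inner MAX in a scalar subquery

Corrected query:
SELECT MAX(price) FROM products WHERE price < (SELECT MAX(price) FROM products)

Result:
MAX(price)
----------
1275.78   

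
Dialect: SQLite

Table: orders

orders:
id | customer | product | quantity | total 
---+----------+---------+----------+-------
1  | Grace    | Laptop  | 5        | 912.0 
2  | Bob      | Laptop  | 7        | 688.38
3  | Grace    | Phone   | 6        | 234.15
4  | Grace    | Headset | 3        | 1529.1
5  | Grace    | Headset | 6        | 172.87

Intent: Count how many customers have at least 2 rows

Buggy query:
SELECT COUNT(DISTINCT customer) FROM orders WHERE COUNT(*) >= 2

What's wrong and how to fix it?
Bug: WHERE filters individual rows, not groups, so a group-level COUNT is invalid there

Fix: Group first with HAVING COUNT(*) >= 2, then COUNT the resulting groups

Corrected query:
SELECT COUNT(*) FROM (SELECT customer FROM orders GROUP BY customer HAVING COUNT(*) >= 2)

Result:
COUNT(*)
--------
1       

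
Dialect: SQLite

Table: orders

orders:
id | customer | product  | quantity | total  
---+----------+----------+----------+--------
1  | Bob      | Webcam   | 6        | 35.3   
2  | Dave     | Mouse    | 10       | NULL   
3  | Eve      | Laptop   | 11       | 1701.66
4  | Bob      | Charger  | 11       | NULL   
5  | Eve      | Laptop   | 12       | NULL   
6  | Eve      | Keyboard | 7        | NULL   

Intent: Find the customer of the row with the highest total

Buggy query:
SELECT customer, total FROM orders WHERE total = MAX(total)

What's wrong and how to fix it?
Bug: WHERE is evaluated per row; an aggregate over the whole table isn't defined there

Fix: Wrap MAX in a scalar subquery so WHERE compares against a single value

Corrected query:
SELECT customer, total FROM orders WHERE total = (SELECT MAX(total) FROM orders)

Result:
customer | total  
---------+--------
Eve      | 1701.66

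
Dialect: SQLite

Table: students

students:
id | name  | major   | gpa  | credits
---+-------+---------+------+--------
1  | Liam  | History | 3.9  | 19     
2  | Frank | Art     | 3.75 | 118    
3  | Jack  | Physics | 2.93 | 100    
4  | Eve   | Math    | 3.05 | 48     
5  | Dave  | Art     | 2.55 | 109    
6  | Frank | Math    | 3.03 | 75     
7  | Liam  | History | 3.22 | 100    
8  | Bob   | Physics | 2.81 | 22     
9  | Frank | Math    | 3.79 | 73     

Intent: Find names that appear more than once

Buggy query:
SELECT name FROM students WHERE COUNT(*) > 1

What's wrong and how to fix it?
Bug: WHERE can't reference COUNT(*); aggregates are computed after WHERE

Fix: GROUP BY name, then filter groups with HAVING COUNT(*) > 1

Corrected query:
SELECT name FROM students GROUP BY name HAVING COUNT(*) > 1

Result:
name 
-----
Frank
Liam 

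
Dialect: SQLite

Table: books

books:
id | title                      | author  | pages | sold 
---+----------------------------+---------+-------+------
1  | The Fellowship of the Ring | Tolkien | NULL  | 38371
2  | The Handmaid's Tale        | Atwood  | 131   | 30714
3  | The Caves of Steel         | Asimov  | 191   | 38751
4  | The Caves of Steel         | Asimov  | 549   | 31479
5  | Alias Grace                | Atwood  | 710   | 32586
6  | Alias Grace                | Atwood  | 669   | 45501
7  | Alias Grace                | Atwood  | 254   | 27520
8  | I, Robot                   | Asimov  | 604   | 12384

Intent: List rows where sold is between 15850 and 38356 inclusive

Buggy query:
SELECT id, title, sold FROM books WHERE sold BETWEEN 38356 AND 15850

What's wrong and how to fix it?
Bug: BETWEEN expects the lower bound first; with 38356 AND 15850 the range is empty

Fix: Write BETWEEN 15850 AND 38356

Corrected query:
SELECT id, title, sold FROM books WHERE sold BETWEEN 15850 AND 38356

Result:
id | title               | sold 
---+---------------------+------
2  | The Handmaid's Tale | 30714
4  | The Caves of Steel  | 31479
5  | Alias Grace         | 32586
7  | Alias Grace         | 27520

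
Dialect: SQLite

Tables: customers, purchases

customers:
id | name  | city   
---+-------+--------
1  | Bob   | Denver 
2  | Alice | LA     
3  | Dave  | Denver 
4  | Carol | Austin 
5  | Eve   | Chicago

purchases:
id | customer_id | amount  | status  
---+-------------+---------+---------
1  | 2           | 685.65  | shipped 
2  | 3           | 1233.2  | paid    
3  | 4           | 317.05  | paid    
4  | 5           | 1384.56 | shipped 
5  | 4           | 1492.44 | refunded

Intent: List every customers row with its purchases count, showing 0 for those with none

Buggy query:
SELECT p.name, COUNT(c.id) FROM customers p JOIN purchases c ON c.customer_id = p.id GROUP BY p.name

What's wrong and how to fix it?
Bug: INNER JOIN drops customers rows that have no matching purchases rows

Fix: Switch to LEFT JOIN to retain unmatched parent rows

Corrected query:
SELECT p.name, COUNT(c.id) FROM customers p LEFT JOIN purchases c ON c.customer_id = p.id GROUP BY p.name

Result:
name  | COUNT(c.id)
------+------------
Alice | 1          
Bob   | 0          
Carol | 2          
Dave  | 1          
Eve   | 1          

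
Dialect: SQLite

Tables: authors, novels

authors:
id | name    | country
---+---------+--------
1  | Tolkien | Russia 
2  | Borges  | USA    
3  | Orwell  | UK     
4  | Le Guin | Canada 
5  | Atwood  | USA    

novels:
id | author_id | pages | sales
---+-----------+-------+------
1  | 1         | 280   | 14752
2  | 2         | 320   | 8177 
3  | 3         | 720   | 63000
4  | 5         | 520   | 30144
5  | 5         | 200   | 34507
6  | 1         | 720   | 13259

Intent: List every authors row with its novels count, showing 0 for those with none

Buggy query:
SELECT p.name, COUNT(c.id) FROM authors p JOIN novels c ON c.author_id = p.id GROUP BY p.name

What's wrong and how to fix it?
Bug: INNER JOIN drops authors rows that have no matching novels rows

Fix: Switch to LEFT JOIN to retain unmatched parent rows

Corrected query:
SELECT p.name, COUNT(c.id) FROM authors p LEFT JOIN novels c ON c.author_id = p.id GROUP BY p.name

Result:
name    | COUNT(c.id)
--------+------------
Atwood  | 2          
Borges  | 1          
Le Guin | 0          
Orwell  | 1          
Tolkien | 2          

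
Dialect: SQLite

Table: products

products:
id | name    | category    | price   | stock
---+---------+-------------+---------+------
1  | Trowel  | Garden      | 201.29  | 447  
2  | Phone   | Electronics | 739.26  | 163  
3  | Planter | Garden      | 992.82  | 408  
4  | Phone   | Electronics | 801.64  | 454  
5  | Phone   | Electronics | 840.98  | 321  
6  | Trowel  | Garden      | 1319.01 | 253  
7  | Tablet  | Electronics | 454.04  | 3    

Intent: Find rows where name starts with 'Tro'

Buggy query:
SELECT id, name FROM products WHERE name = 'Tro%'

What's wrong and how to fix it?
Bug: '=' compares the literal string including the % character; pattern matching needs LIKE

Fix: Replace '=' with LIKE so 'Tro%' is treated as a pattern

Corrected query:
SELECT id, name FROM products WHERE name LIKE 'Tro%'

Result:
id | name  
---+-------
1  | Trowel
6  | Trowel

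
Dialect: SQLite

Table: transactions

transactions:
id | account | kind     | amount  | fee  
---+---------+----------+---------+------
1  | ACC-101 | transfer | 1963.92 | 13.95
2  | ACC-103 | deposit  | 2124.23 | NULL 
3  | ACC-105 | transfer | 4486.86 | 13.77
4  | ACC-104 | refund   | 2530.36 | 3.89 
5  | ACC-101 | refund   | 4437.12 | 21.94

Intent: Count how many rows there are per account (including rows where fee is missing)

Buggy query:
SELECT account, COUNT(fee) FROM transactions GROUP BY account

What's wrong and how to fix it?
Bug: COUNT(column) counts non-NULL values only; rows with NULL fee aren't counted

Fix: Replace COUNT(fee) with COUNT(*)

Corrected query:
SELECT account, COUNT(*) FROM transactions GROUP BY account

Result:
account | COUNT(*)
--------+---------
ACC-101 | 2       
ACC-103 | 1       
ACC-104 | 1       
ACC-105 | 1       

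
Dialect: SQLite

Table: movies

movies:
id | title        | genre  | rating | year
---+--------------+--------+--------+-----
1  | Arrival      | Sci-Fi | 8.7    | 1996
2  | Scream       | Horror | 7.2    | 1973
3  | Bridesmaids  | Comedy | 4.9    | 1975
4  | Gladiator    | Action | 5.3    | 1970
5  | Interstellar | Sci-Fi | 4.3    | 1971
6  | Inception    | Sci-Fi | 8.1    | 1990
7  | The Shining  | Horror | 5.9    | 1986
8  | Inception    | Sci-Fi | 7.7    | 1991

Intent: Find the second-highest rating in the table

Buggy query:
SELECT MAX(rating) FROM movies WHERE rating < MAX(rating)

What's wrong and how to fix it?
Bug: The inner MAX is an aggregate inside WHERE, which is not allowed

Fix: Compute the overall MAX in a subquery, then take MAX of rows below it

Corrected query:
SELECT MAX(rating) FROM movies WHERE rating < (SELECT MAX(rating) FROM movies)

Result:
MAX(rating)
-----------
8.1        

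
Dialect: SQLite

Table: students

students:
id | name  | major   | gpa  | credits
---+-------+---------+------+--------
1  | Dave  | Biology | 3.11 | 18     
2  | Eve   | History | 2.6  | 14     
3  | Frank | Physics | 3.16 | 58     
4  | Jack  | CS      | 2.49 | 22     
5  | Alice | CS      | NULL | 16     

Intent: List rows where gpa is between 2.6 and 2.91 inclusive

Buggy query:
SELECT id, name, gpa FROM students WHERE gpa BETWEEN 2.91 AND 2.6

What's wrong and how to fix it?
Bug: BETWEEN expects the lower bound first; with 2.91 AND 2.6 the range is empty

Fix: Write BETWEEN 2.6 AND 2.91

Corrected query:
SELECT id, name, gpa FROM students WHERE gpa BETWEEN 2.6 AND 2.91

Result:
id | name | gpa
---+------+----
2  | Eve  | 2.6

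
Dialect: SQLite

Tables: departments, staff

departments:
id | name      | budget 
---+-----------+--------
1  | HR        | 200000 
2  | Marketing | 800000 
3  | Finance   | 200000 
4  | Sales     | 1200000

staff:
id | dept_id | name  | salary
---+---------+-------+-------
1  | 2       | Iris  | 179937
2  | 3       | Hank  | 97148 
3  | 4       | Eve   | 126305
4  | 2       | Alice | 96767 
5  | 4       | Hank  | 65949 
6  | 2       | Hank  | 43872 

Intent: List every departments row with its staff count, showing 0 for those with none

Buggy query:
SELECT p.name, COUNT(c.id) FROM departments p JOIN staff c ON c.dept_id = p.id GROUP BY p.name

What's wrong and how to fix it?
Bug: An inner join excludes parents with zero children

Fix: Use LEFT JOIN so parents without children still appear (COUNT(c.id) gives 0)

Corrected query:
SELECT p.name, COUNT(c.id) FROM departments p LEFT JOIN staff c ON c.dept_id = p.id GROUP BY p.name

Result:
name      | COUNT(c.id)
----------+------------
Finance   | 1          
HR        | 0          
Marketing | 3          
Sales     | 2          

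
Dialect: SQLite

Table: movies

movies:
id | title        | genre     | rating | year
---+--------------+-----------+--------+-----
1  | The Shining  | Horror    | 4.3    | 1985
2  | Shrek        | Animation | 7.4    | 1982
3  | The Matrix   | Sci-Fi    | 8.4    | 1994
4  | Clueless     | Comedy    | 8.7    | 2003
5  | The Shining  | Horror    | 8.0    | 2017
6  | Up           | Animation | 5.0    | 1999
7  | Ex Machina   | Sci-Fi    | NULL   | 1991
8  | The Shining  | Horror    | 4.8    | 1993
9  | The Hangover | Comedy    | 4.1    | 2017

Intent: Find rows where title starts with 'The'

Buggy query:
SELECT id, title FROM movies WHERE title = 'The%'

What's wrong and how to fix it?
Bug: Wildcards only work with LIKE; '=' treats '%' as a literal character

Fix: Use LIKE for wildcard pattern matching

Corrected query:
SELECT id, title FROM movies WHERE title LIKE 'The%'

Result:
id | title       
---+-------------
1  | The Shining 
3  | The Matrix  
5  | The Shining 
8  | The Shining 
9  | The Hangover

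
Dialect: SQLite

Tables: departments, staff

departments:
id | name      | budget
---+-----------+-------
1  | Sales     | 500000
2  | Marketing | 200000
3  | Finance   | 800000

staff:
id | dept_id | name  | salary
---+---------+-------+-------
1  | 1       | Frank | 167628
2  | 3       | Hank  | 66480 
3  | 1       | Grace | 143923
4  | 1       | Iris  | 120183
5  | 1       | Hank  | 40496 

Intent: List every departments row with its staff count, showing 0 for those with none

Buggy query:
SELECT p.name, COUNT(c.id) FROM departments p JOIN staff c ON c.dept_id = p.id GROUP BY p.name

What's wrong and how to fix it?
Bug: INNER JOIN drops departments rows that have no matching staff rows

Fix: Use LEFT JOIN so parents without children still appear (COUNT(c.id) gives 0)

Corrected query:
SELECT p.name, COUNT(c.id) FROM departments p LEFT JOIN staff c ON c.dept_id = p.id GROUP BY p.name

Result:
name      | COUNT(c.id)
----------+------------
Finance   | 1          
Marketing | 0          
Sales     | 4          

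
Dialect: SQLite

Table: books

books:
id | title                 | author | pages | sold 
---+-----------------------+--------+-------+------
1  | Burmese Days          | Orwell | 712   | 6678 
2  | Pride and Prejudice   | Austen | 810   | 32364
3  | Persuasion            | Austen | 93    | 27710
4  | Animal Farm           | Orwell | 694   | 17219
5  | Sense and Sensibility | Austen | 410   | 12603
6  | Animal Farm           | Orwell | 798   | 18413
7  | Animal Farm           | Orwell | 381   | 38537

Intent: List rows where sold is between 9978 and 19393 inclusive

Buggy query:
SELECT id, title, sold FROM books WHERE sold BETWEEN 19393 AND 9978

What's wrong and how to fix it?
Bug: BETWEEN expects the lower bound first; with 19393 AND 9978 the range is empty

Fix: Write BETWEEN 9978 AND 19393

Corrected query:
SELECT id, title, sold FROM books WHERE sold BETWEEN 9978 AND 19393

Result:
id | title                 | sold 
---+-----------------------+------
4  | Animal Farm           | 17219
5  | Sense and Sensibility | 12603
6  | Animal Farm           | 18413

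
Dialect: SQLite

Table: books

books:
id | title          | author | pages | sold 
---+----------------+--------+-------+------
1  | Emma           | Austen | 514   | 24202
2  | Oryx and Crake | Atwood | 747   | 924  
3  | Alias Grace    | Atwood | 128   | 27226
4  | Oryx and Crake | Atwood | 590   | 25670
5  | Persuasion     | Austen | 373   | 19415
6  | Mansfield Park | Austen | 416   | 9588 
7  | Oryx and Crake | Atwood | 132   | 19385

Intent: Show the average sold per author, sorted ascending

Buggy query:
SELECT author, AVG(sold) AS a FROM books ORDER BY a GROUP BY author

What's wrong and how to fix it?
Bug: ORDER BY appears before GROUP BY; SQL clause order requires GROUP BY first

Fix: Move ORDER BY to the end, after GROUP BY

Corrected query:
SELECT author, AVG(sold) AS a FROM books GROUP BY author ORDER BY a

Result:
author | a       
-------+---------
Austen | 17735   
Atwood | 18301.25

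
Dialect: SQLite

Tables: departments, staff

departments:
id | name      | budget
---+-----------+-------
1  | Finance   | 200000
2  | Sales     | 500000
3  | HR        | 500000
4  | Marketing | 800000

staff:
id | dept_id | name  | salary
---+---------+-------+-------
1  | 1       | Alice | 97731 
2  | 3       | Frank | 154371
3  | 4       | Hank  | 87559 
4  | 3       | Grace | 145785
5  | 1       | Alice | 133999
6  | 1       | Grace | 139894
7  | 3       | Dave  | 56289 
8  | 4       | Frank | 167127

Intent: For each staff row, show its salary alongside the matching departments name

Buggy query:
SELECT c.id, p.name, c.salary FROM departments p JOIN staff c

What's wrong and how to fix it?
Bug: JOIN with no ON clause produces a cartesian product; every staff row pairs with every departments row

Fix: Specify the join condition linking the foreign key to the parent id

Corrected query:
SELECT c.id, p.name, c.salary FROM departments p JOIN staff c ON c.dept_id = p.id

Result:
id | name      | salary
---+-----------+-------
1  | Finance   | 97731 
2  | HR        | 154371
3  | Marketing | 87559 
4  | HR        | 145785
5  | Finance   | 133999
6  | Finance   | 139894
7  | HR        | 56289 
8  | Marketing | 167127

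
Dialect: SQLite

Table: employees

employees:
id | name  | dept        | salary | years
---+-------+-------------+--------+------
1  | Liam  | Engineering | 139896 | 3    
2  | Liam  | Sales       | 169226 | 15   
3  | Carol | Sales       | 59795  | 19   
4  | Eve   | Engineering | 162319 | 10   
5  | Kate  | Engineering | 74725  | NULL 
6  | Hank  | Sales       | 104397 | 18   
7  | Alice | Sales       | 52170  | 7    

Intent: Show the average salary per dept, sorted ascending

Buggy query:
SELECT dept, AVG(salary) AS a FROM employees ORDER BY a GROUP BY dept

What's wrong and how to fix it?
Bug: ORDER BY appears before GROUP BY; SQL clause order requires GROUP BY first

Fix: Move ORDER BY to the end, after GROUP BY

Corrected query:
SELECT dept, AVG(salary) AS a FROM employees GROUP BY dept ORDER BY a

Result:
dept        | a            
------------+--------------
Sales       | 96397        
Engineering | 125646.666667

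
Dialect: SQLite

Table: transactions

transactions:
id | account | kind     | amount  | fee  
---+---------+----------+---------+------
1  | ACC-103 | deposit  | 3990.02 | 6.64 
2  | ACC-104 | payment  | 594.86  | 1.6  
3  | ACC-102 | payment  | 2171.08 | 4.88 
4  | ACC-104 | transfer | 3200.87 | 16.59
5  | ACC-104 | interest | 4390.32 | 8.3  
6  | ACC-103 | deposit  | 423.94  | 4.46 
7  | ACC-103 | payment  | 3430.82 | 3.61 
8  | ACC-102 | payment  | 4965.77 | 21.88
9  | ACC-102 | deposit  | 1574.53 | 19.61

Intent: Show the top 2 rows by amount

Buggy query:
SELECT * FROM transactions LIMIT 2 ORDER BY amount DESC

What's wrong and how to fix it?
Bug: ORDER BY cannot follow LIMIT; LIMIT is the final clause

Fix: Sort with ORDER BY, then apply LIMIT

Corrected query:
SELECT * FROM transactions ORDER BY amount DESC LIMIT 2

Result:
id | account | kind     | amount  | fee  
---+---------+----------+---------+------
8  | ACC-102 | payment  | 4965.77 | 21.88
5  | ACC-104 | interest | 4390.32 | 8.3  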